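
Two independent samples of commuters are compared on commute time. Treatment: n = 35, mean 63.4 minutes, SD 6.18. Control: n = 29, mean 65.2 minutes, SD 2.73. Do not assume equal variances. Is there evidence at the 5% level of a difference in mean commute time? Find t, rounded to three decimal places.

-1.550

Let group 1 = treatment, group 2 = control. H0: μ_1 = μ_2; H1: μ_1 ≠ μ_2 (Welch's two-sample t-test, two-sided).
t = (x̄_1 − x̄_2)/√(s_1²/n_1 + s_2²/n_2) = (63.4 − 65.2)/√(6.18²/35 + 2.73²/29) = -1.550
Welch–Satterthwaite df ≈ 48.63
Two-sided p-value ≈ 0.128
Since p ≈ 0.128 > α = 0.05, fail to reject H0; the evidence is not statistically significant.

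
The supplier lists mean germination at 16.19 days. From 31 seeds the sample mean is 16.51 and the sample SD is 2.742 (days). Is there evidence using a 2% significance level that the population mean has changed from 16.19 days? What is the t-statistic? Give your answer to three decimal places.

0.650

H0: μ = 16.19; H1: μ ≠ 16.19 (one-sample t-test, two-sided).
t = (x̄ − μ₀)/(s/√n) = (16.51 − 16.19)/(2.742/√31) = 0.650
df = n − 1 = 30
Two-sided p-value ≈ 0.521
Since p ≈ 0.521 > α = 0.02, fail to reject H0; the data do not provide sufficient evidence against H0.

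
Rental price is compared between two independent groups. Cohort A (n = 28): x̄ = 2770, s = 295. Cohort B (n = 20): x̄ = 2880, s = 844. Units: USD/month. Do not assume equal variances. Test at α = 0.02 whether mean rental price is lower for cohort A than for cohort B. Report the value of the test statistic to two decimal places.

Let group 1 = cohort A, group 2 = cohort B. H0: μ_1 = μ_2; H1: μ_1 < μ_2 (Welch's two-sample t-test, left-tailed).
t = (x̄_1 − x̄_2)/√(s_1²/n_1 + s_2²/n_2) = (2770 − 2880)/√(295²/28 + 844²/20) = -0.56
Welch–Satterthwaite df ≈ 22.34
p-value = P(T ≤ -0.56) ≈ 0.2909
Since p ≈ 0.2909 > α = 0.02, fail to reject H0; the evidence is not statistically significant.

-0.56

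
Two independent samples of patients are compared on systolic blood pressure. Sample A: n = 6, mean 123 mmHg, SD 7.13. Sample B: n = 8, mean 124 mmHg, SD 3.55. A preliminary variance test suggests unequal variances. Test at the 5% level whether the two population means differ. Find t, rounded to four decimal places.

-0.3155

Let group 1 = sample A, group 2 = sample B. H0: μ_1 = μ_2; H1: μ_1 ≠ μ_2 (Welch's two-sample t-test, two-sided).
t = (x̄_1 − x̄_2)/√(s_1²/n_1 + s_2²/n_2) = (123 − 124)/√(7.13²/6 + 3.55²/8) = -0.3155
Welch–Satterthwaite df ≈ 6.86
Two-sided p-value ≈ 0.7618
Since p ≈ 0.7618 > α = 0.05, fail to reject H0; the data do not provide sufficient evidence against H0.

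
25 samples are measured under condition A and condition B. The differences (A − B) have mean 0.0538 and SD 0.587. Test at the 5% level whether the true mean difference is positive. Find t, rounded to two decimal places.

H0: μ_d = 0; H1: μ_d > 0 (paired t-test on the differences, right-tailed).
t = d̄/(s_d/√n) = 0.0538/(0.587/√25) = 0.46
df = n − 1 = 24
p-value = P(T ≥ 0.46) ≈ 0.325
Since p ≈ 0.325 > α = 0.05, fail to reject H0; the evidence is not statistically significant.

0.46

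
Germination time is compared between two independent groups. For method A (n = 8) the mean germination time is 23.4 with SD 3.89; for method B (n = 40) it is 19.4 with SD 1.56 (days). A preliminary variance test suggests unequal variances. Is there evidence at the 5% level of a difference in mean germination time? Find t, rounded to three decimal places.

Let group 1 = method A, group 2 = method B. H0: μ_1 = μ_2; H1: μ_1 ≠ μ_2 (Welch's two-sample t-test, two-sided).
t = (x̄_1 − x̄_2)/√(s_1²/n_1 + s_2²/n_2) = (23.4 − 19.4)/√(3.89²/8 + 1.56²/40) = 2.863
Welch–Satterthwaite df ≈ 7.46
Two-sided p-value ≈ 0.0227
Since p ≈ 0.0227 < α = 0.05, reject H0; the evidence is statistically significant.

2.863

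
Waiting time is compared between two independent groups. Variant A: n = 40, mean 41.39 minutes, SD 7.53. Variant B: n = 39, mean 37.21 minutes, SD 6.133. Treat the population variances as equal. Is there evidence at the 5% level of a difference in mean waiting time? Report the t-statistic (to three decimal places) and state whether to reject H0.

t = 2.701; reject H0

Let group 1 = variant A, group 2 = variant B. H0: μ_1 = μ_2; H1: μ_1 ≠ μ_2 (two-sample pooled-variance t-test, two-sided).
s_p² = [(40−1)·7.53² + (39−1)·6.133²]/(40+39−2) = 47.2812
t = (41.39 − 37.21)/√[47.2812·(1/40 + 1/39)] = 2.701
df = n₁ + n₂ − 2 = 77
Two-sided p-value ≈ 0.0085
Since p ≈ 0.0085 < α = 0.05, reject H0; the data support H1.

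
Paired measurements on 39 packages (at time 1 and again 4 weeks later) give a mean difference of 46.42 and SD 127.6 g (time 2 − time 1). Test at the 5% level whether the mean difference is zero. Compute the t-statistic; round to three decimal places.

H0: μ_d = 0; H1: μ_d ≠ 0 (paired t-test on the differences, two-sided).
t = d̄/(s_d/√n) = 46.42/(127.6/√39) = 2.272
df = n − 1 = 38
Two-sided p-value ≈ 0.0288
Since p ≈ 0.0288 < α = 0.05, reject H0; the evidence is statistically significant.

2.272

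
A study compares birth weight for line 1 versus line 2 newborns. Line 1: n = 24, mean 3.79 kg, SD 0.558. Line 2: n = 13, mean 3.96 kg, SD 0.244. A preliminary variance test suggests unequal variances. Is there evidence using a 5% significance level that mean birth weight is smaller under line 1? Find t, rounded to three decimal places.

Let group 1 = line 1, group 2 = line 2. H0: μ_1 = μ_2; H1: μ_1 < μ_2 (Welch's two-sample t-test, left-tailed).
t = (x̄_1 − x̄_2)/√(s_1²/n_1 + s_2²/n_2) = (3.79 − 3.96)/√(0.558²/24 + 0.244²/13) = -1.283
Welch–Satterthwaite df ≈ 33.99
p-value = P(T ≤ -1.283) ≈ 0.1041
Since p ≈ 0.1041 > α = 0.05, fail to reject H0; the data do not provide sufficient evidence against H0.

-1.283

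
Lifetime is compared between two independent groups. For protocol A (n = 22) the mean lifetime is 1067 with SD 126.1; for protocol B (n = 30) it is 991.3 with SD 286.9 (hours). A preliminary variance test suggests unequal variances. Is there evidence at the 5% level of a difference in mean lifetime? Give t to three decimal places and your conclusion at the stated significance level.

t = 1.286; fail to reject H0

Let group 1 = protocol A, group 2 = protocol B. H0: μ_1 = μ_2; H1: μ_1 ≠ μ_2 (Welch's two-sample t-test, two-sided).
t = (x̄_1 − x̄_2)/√(s_1²/n_1 + s_2²/n_2) = (1067 − 991.3)/√(126.1²/22 + 286.9²/30) = 1.286
Welch–Satterthwaite df ≈ 42.24
Two-sided p-value ≈ 0.2055
Since p ≈ 0.2055 > α = 0.05, fail to reject H0; the evidence is not statistically significant.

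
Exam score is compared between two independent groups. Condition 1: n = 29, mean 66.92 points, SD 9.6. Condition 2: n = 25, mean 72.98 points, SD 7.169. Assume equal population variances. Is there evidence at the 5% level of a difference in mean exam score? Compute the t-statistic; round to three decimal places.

Let group 1 = condition 1, group 2 = condition 2. H0: μ_1 = μ_2; H1: μ_1 ≠ μ_2 (two-sample pooled-variance t-test, two-sided).
s_p² = [(29−1)·9.6² + (25−1)·7.169²]/(29+25−2) = 73.3452
t = (66.92 − 72.98)/√[73.3452·(1/29 + 1/25)] = -2.593
df = n₁ + n₂ − 2 = 52
Two-sided p-value ≈ 0.012
Since p ≈ 0.012 < α = 0.05, reject H0; the evidence is statistically significant.

-2.593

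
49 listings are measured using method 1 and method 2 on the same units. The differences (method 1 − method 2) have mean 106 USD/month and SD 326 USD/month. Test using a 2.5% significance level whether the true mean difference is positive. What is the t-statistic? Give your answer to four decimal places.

2.2761

H0: μ_d = 0; H1: μ_d > 0 (paired t-test on the differences, right-tailed).
t = d̄/(s_d/√n) = 106/(326/√49) = 2.2761
df = n − 1 = 48
p-value = P(T ≥ 2.2761) ≈ 0.014
Since p ≈ 0.014 < α = 0.025, reject H0; the evidence is statistically significant.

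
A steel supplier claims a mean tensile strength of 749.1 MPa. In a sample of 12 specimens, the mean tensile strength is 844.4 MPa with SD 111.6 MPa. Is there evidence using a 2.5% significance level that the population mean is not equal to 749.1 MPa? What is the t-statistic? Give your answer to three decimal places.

H0: μ = 749.1; H1: μ ≠ 749.1 (one-sample t-test, two-sided).
t = (x̄ − μ₀)/(s/√n) = (844.4 − 749.1)/(111.6/√12) = 2.958
df = n − 1 = 11
Two-sided p-value ≈ 0.0130
Since p ≈ 0.0130 < α = 0.025, reject H0; the evidence is statistically significant.

2.958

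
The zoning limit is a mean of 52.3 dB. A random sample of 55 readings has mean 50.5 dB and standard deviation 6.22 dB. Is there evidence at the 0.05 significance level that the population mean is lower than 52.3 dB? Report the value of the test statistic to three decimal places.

-2.146

H0: μ = 52.3; H1: μ < 52.3 (one-sample t-test, left-tailed).
t = (x̄ − μ₀)/(s/√n) = (50.5 − 52.3)/(6.22/√55) = -2.146
df = n − 1 = 54
p-value = P(T ≤ -2.146) ≈ 0.0182
Since p ≈ 0.0182 < α = 0.05, reject H0; the data support H1.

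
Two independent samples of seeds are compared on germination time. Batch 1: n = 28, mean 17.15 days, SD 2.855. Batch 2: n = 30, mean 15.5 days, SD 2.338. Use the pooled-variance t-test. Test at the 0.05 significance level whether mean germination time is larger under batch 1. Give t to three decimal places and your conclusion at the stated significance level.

t = 2.415; reject H0

Let group 1 = batch 1, group 2 = batch 2. H0: μ_1 = μ_2; H1: μ_1 > μ_2 (two-sample pooled-variance t-test, right-tailed).
s_p² = [(28−1)·2.855² + (30−1)·2.338²]/(28+30−2) = 6.76069
t = (17.15 − 15.5)/√[6.76069·(1/28 + 1/30)] = 2.415
df = n₁ + n₂ − 2 = 56
p-value = P(T ≥ 2.415) ≈ 0.010
Since p ≈ 0.010 < α = 0.05, reject H0; the data support H1.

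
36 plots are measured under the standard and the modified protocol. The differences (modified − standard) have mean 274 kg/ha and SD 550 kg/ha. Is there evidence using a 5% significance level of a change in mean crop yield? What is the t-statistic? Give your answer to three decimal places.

2.989

H0: μ_d = 0; H1: μ_d ≠ 0 (paired t-test on the differences, two-sided).
t = d̄/(s_d/√n) = 274/(550/√36) = 2.989
df = n − 1 = 35
Two-sided p-value ≈ 0.005
Since p ≈ 0.005 < α = 0.05, reject H0; the evidence is statistically significant.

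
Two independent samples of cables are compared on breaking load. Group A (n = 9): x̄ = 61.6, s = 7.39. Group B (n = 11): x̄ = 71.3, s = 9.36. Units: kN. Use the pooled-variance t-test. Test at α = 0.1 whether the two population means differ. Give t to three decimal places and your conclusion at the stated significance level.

t = -2.527; reject H0

Let group 1 = group A, group 2 = group B. H0: μ_1 = μ_2; H1: μ_1 ≠ μ_2 (two-sample pooled-variance t-test, two-sided).
s_p² = [(9−1)·7.39² + (11−1)·9.36²]/(9+11−2) = 72.944
t = (61.6 − 71.3)/√[72.944·(1/9 + 1/11)] = -2.527
df = n₁ + n₂ − 2 = 18
Two-sided p-value ≈ 0.021
Since p ≈ 0.021 < α = 0.1, reject H0; the evidence is statistically significant.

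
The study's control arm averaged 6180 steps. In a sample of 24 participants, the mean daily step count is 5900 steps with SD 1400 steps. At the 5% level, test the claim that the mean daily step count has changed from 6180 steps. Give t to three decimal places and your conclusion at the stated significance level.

t = -0.980; fail to reject H0

H0: μ = 6180; H1: μ ≠ 6180 (one-sample t-test, two-sided).
t = (x̄ − μ₀)/(s/√n) = (5900 − 6180)/(1400/√24) = -0.980
df = n − 1 = 23
Two-sided p-value ≈ 0.3374
Since p ≈ 0.3374 > α = 0.05, fail to reject H0; the data do not provide sufficient evidence against H0.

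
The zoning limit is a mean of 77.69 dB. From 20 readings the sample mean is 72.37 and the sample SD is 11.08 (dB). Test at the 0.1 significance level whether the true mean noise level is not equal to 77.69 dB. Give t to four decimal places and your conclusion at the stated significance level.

H0: μ = 77.69; H1: μ ≠ 77.69 (one-sample t-test, two-sided).
t = (x̄ − μ₀)/(s/√n) = (72.37 − 77.69)/(11.08/√20) = -2.1473
df = n − 1 = 19
Two-sided p-value ≈ 0.045
Since p ≈ 0.045 < α = 0.1, reject H0; the evidence is statistically significant.

t = -2.1473; reject H0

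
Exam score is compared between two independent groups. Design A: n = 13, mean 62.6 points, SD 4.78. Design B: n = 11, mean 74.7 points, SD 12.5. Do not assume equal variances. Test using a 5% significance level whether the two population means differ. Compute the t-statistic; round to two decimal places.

-3.03

Let group 1 = design A, group 2 = design B. H0: μ_1 = μ_2; H1: μ_1 ≠ μ_2 (Welch's two-sample t-test, two-sided).
t = (x̄_1 − x̄_2)/√(s_1²/n_1 + s_2²/n_2) = (62.6 − 74.7)/√(4.78²/13 + 12.5²/11) = -3.03
Welch–Satterthwaite df ≈ 12.47
Two-sided p-value ≈ 0.010
Since p ≈ 0.010 < α = 0.05, reject H0; the data support H1.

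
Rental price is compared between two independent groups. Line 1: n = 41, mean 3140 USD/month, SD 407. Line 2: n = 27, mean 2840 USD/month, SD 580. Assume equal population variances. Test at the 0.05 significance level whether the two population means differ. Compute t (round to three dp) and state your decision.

Let group 1 = line 1, group 2 = line 2. H0: μ_1 = μ_2; H1: μ_1 ≠ μ_2 (two-sample pooled-variance t-test, two-sided).
s_p² = [(41−1)·407² + (27−1)·580²]/(41+27−2) = 232915
t = (3140 − 2840)/√[232915·(1/41 + 1/27)] = 2.508
df = n₁ + n₂ − 2 = 66
Two-sided p-value ≈ 0.015
Since p ≈ 0.015 < α = 0.05, reject H0; the evidence is statistically significant.

t = 2.508; reject H0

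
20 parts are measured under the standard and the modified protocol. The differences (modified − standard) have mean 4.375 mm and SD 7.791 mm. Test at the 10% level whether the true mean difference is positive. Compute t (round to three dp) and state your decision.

t = 2.511; reject H0

H0: μ_d = 0; H1: μ_d > 0 (paired t-test on the differences, right-tailed).
t = d̄/(s_d/√n) = 4.375/(7.791/√20) = 2.511
df = n − 1 = 19
p-value = P(T ≥ 2.511) ≈ 0.011
Since p ≈ 0.011 < α = 0.1, reject H0; the data support H1.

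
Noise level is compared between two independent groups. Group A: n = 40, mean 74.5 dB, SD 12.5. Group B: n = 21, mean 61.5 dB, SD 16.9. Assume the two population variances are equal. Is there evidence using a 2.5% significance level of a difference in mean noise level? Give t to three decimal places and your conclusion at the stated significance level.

t = 3.410; reject H0

Let group 1 = group A, group 2 = group B. H0: μ_1 = μ_2; H1: μ_1 ≠ μ_2 (two-sample pooled-variance t-test, two-sided).
s_p² = [(40−1)·12.5² + (21−1)·16.9²]/(40+21−2) = 200.101
t = (74.5 − 61.5)/√[200.101·(1/40 + 1/21)] = 3.410
df = n₁ + n₂ − 2 = 59
Two-sided p-value ≈ 0.001
Since p ≈ 0.001 < α = 0.025, reject H0; the evidence is statistically significant.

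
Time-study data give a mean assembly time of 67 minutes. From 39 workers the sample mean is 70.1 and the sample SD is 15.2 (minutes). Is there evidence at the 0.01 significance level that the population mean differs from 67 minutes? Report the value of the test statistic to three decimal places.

H0: μ = 67; H1: μ ≠ 67 (one-sample t-test, two-sided).
t = (x̄ − μ₀)/(s/√n) = (70.1 − 67)/(15.2/√39) = 1.274
df = n − 1 = 38
Two-sided p-value ≈ 0.2105
Since p ≈ 0.2105 > α = 0.01, fail to reject H0; the evidence is not statistically significant.

1.274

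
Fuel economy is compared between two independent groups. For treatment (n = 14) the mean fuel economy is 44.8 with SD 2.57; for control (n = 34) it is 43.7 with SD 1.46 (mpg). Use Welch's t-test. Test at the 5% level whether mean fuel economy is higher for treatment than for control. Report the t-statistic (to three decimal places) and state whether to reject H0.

Let group 1 = treatment, group 2 = control. H0: μ_1 = μ_2; H1: μ_1 > μ_2 (Welch's two-sample t-test, right-tailed).
t = (x̄_1 − x̄_2)/√(s_1²/n_1 + s_2²/n_2) = (44.8 − 43.7)/√(2.57²/14 + 1.46²/34) = 1.505
Welch–Satterthwaite df ≈ 16.57
p-value = P(T ≥ 1.505) ≈ 0.0756
Since p ≈ 0.0756 > α = 0.05, fail to reject H0; the evidence is not statistically significant.

t = 1.505; fail to reject H0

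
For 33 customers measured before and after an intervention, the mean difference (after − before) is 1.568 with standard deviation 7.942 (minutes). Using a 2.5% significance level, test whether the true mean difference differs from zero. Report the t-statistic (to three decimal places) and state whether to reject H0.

t = 1.134; fail to reject H0

H0: μ_d = 0; H1: μ_d ≠ 0 (paired t-test on the differences, two-sided).
t = d̄/(s_d/√n) = 1.568/(7.942/√33) = 1.134
df = n − 1 = 32
Two-sided p-value ≈ 0.2652
Since p ≈ 0.2652 > α = 0.025, fail to reject H0; the data do not provide sufficient evidence against H0.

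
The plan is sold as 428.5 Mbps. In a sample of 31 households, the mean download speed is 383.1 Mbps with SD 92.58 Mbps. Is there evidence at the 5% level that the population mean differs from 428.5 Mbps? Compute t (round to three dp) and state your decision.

H0: μ = 428.5; H1: μ ≠ 428.5 (one-sample t-test, two-sided).
t = (x̄ − μ₀)/(s/√n) = (383.1 − 428.5)/(92.58/√31) = -2.730
df = n − 1 = 30
Two-sided p-value ≈ 0.010
Since p ≈ 0.010 < α = 0.05, reject H0; the data support H1.

t = -2.730; reject H0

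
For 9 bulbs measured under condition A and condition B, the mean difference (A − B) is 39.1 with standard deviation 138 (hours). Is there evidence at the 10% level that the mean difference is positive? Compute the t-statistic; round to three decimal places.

H0: μ_d = 0; H1: μ_d > 0 (paired t-test on the differences, right-tailed).
t = d̄/(s_d/√n) = 39.1/(138/√9) = 0.850
df = n − 1 = 8
p-value = P(T ≥ 0.850) ≈ 0.2100
Since p ≈ 0.2100 > α = 0.1, fail to reject H0; the data do not provide sufficient evidence against H0.

0.850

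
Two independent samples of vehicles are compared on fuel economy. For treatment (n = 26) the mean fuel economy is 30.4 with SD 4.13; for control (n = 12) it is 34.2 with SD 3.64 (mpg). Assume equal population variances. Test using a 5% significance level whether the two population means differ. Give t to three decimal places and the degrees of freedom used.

t = -2.731, df = 36

Let group 1 = treatment, group 2 = control. H0: μ_1 = μ_2; H1: μ_1 ≠ μ_2 (two-sample pooled-variance t-test, two-sided).
s_p² = [(26−1)·4.13² + (12−1)·3.64²]/(26+12−2) = 15.8936
t = (30.4 − 34.2)/√[15.8936·(1/26 + 1/12)] = -2.731
df = n₁ + n₂ − 2 = 36
Two-sided p-value ≈ 0.010
Since p ≈ 0.010 < α = 0.05, reject H0; the evidence is statistically significant.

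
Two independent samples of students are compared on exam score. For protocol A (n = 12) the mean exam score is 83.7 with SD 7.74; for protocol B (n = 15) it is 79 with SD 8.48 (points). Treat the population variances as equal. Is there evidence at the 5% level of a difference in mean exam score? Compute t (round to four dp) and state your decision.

Let group 1 = protocol A, group 2 = protocol B. H0: μ_1 = μ_2; H1: μ_1 ≠ μ_2 (two-sample pooled-variance t-test, two-sided).
s_p² = [(12−1)·7.74² + (15−1)·8.48²]/(12+15−2) = 66.6292
t = (83.7 − 79)/√[66.6292·(1/12 + 1/15)] = 1.4867
df = n₁ + n₂ − 2 = 25
Two-sided p-value ≈ 0.150
Since p ≈ 0.150 > α = 0.05, fail to reject H0; the evidence is not statistically significant.

t = 1.4867; fail to reject H0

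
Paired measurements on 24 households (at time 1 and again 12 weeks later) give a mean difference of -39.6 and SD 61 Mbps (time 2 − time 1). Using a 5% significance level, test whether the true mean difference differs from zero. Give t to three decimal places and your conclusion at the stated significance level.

H0: μ_d = 0; H1: μ_d ≠ 0 (paired t-test on the differences, two-sided).
t = d̄/(s_d/√n) = -39.6/(61/√24) = -3.180
df = n − 1 = 23
Two-sided p-value ≈ 0.004
Since p ≈ 0.004 < α = 0.05, reject H0; the data support H1.

t = -3.180; reject H0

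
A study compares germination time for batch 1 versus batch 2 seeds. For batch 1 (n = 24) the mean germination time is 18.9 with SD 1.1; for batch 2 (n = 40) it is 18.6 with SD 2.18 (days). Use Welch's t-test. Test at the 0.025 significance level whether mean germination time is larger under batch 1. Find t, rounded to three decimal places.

Let group 1 = batch 1, group 2 = batch 2. H0: μ_1 = μ_2; H1: μ_1 > μ_2 (Welch's two-sample t-test, right-tailed).
t = (x̄_1 − x̄_2)/√(s_1²/n_1 + s_2²/n_2) = (18.9 − 18.6)/√(1.1²/24 + 2.18²/40) = 0.729
Welch–Satterthwaite df ≈ 60.61
p-value = P(T ≥ 0.729) ≈ 0.2343
Since p ≈ 0.2343 > α = 0.025, fail to reject H0; the evidence is not statistically significant.

0.729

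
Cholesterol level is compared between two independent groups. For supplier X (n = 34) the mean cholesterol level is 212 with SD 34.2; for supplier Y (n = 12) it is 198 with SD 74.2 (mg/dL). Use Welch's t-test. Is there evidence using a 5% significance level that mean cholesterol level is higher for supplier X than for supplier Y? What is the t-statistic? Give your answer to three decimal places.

0.630

Let group 1 = supplier X, group 2 = supplier Y. H0: μ_1 = μ_2; H1: μ_1 > μ_2 (Welch's two-sample t-test, right-tailed).
t = (x̄_1 − x̄_2)/√(s_1²/n_1 + s_2²/n_2) = (212 − 198)/√(34.2²/34 + 74.2²/12) = 0.630
Welch–Satterthwaite df ≈ 12.69
p-value = P(T ≥ 0.630) ≈ 0.2698
Since p ≈ 0.2698 > α = 0.05, fail to reject H0; the data do not provide sufficient evidence against H0.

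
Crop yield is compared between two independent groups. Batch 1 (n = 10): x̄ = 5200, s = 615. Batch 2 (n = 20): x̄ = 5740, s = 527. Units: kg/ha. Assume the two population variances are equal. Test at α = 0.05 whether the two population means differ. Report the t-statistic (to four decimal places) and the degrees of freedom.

t = -2.5041, df = 28

Let group 1 = batch 1, group 2 = batch 2. H0: μ_1 = μ_2; H1: μ_1 ≠ μ_2 (two-sample pooled-variance t-test, two-sided).
s_p² = [(10−1)·615² + (20−1)·527²]/(10+20−2) = 310031
t = (5200 − 5740)/√[310031·(1/10 + 1/20)] = -2.5041
df = n₁ + n₂ − 2 = 28
Two-sided p-value ≈ 0.0184
Since p ≈ 0.0184 < α = 0.05, reject H0; the data support H1.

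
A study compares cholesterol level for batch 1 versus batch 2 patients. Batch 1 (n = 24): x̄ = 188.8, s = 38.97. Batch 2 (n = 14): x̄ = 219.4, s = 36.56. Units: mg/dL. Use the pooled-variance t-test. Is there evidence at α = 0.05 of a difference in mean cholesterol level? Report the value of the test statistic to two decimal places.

Let group 1 = batch 1, group 2 = batch 2. H0: μ_1 = μ_2; H1: μ_1 ≠ μ_2 (two-sample pooled-variance t-test, two-sided).
s_p² = [(24−1)·38.97² + (14−1)·36.56²]/(24+14−2) = 1452.93
t = (188.8 − 219.4)/√[1452.93·(1/24 + 1/14)] = -2.39
df = n₁ + n₂ − 2 = 36
Two-sided p-value ≈ 0.022
Since p ≈ 0.022 < α = 0.05, reject H0; the data support H1.

-2.39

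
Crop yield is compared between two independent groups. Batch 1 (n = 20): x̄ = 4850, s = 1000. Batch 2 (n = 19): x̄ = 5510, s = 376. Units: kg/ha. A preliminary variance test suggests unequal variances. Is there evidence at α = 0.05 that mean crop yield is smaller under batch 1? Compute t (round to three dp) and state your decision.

t = -2.754; reject H0

Let group 1 = batch 1, group 2 = batch 2. H0: μ_1 = μ_2; H1: μ_1 < μ_2 (Welch's two-sample t-test, left-tailed).
t = (x̄_1 − x̄_2)/√(s_1²/n_1 + s_2²/n_2) = (4850 − 5510)/√(1000²/20 + 376²/19) = -2.754
Welch–Satterthwaite df ≈ 24.50
p-value = P(T ≤ -2.754) ≈ 0.0055
Since p ≈ 0.0055 < α = 0.05, reject H0; the evidence is statistically significant.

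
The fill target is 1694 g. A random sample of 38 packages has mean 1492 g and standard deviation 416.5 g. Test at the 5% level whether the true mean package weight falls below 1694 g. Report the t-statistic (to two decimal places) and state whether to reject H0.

t = -2.99; reject H0

H0: μ = 1694; H1: μ < 1694 (one-sample t-test, left-tailed).
t = (x̄ − μ₀)/(s/√n) = (1492 − 1694)/(416.5/√38) = -2.99
df = n − 1 = 37
p-value = P(T ≤ -2.99) ≈ 0.002
Since p ≈ 0.002 < α = 0.05, reject H0; the data support H1.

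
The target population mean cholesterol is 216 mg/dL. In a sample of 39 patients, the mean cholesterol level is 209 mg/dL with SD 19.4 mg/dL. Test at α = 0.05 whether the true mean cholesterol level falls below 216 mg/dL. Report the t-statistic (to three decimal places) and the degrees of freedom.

H0: μ = 216; H1: μ < 216 (one-sample t-test, left-tailed).
t = (x̄ − μ₀)/(s/√n) = (209 − 216)/(19.4/√39) = -2.253
df = n − 1 = 38
p-value = P(T ≤ -2.253) ≈ 0.015
Since p ≈ 0.015 < α = 0.05, reject H0; the evidence is statistically significant.

t = -2.253, df = 38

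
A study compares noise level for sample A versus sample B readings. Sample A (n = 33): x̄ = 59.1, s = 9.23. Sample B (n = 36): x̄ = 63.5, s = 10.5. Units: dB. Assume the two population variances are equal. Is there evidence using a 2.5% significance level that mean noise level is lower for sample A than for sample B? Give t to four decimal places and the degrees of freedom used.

Let group 1 = sample A, group 2 = sample B. H0: μ_1 = μ_2; H1: μ_1 < μ_2 (two-sample pooled-variance t-test, left-tailed).
s_p² = [(33−1)·9.23² + (36−1)·10.5²]/(33+36−2) = 98.2824
t = (59.1 − 63.5)/√[98.2824·(1/33 + 1/36)] = -1.8416
df = n₁ + n₂ − 2 = 67
p-value = P(T ≤ -1.8416) ≈ 0.035
Since p ≈ 0.035 > α = 0.025, fail to reject H0; the evidence is not statistically significant.

t = -1.8416, df = 67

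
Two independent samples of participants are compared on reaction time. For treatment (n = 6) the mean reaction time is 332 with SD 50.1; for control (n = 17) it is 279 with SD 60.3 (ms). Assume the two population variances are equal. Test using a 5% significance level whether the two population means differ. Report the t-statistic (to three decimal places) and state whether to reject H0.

Let group 1 = treatment, group 2 = control. H0: μ_1 = μ_2; H1: μ_1 ≠ μ_2 (two-sample pooled-variance t-test, two-sided).
s_p² = [(6−1)·50.1² + (17−1)·60.3²]/(6+17−2) = 3367.98
t = (332 − 279)/√[3367.98·(1/6 + 1/17)] = 1.923
df = n₁ + n₂ − 2 = 21
Two-sided p-value ≈ 0.0681
Since p ≈ 0.0681 > α = 0.05, fail to reject H0; the data do not provide sufficient evidence against H0.

t = 1.923; fail to reject H0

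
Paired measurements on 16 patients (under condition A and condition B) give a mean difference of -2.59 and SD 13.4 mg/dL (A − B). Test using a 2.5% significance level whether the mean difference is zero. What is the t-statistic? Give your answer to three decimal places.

-0.773

H0: μ_d = 0; H1: μ_d ≠ 0 (paired t-test on the differences, two-sided).
t = d̄/(s_d/√n) = -2.59/(13.4/√16) = -0.773
df = n − 1 = 15
Two-sided p-value ≈ 0.4515
Since p ≈ 0.4515 > α = 0.025, fail to reject H0; the data do not provide sufficient evidence against H0.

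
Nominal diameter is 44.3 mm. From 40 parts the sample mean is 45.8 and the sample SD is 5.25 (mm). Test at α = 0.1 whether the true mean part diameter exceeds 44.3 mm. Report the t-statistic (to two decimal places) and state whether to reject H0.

t = 1.81; reject H0

H0: μ = 44.3; H1: μ > 44.3 (one-sample t-test, right-tailed).
t = (x̄ − μ₀)/(s/√n) = (45.8 − 44.3)/(5.25/√40) = 1.81
df = n − 1 = 39
p-value = P(T ≥ 1.81) ≈ 0.0392
Since p ≈ 0.0392 < α = 0.1, reject H0; the evidence is statistically significant.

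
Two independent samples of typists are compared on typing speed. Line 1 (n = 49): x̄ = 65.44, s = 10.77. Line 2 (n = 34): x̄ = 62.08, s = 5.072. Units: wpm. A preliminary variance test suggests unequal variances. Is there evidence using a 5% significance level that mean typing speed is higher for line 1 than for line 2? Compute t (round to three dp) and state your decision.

t = 1.901; reject H0

Let group 1 = line 1, group 2 = line 2. H0: μ_1 = μ_2; H1: μ_1 > μ_2 (Welch's two-sample t-test, right-tailed).
t = (x̄_1 − x̄_2)/√(s_1²/n_1 + s_2²/n_2) = (65.44 − 62.08)/√(10.77²/49 + 5.072²/34) = 1.901
Welch–Satterthwaite df ≈ 72.77
p-value = P(T ≥ 1.901) ≈ 0.0306
Since p ≈ 0.0306 < α = 0.05, reject H0; the evidence is statistically significant.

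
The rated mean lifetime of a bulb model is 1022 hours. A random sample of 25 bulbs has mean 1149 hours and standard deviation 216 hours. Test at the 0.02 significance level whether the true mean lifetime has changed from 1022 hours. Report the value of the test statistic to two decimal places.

2.94

H0: μ = 1022; H1: μ ≠ 1022 (one-sample t-test, two-sided).
t = (x̄ − μ₀)/(s/√n) = (1149 − 1022)/(216/√25) = 2.94
df = n − 1 = 24
Two-sided p-value ≈ 0.007
Since p ≈ 0.007 < α = 0.02, reject H0; the data support H1.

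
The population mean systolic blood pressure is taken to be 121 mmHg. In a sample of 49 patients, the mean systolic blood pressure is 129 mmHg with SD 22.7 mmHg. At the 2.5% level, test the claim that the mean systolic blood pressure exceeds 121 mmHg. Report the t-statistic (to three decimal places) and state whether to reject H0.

t = 2.467; reject H0

H0: μ = 121; H1: μ > 121 (one-sample t-test, right-tailed).
t = (x̄ − μ₀)/(s/√n) = (129 − 121)/(22.7/√49) = 2.467
df = n − 1 = 48
p-value = P(T ≥ 2.467) ≈ 0.0086
Since p ≈ 0.0086 < α = 0.025, reject H0; the data support H1.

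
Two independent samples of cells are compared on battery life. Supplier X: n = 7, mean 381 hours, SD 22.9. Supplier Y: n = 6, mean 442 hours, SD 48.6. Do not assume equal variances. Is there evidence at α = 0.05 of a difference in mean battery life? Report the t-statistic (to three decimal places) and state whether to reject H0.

t = -2.818; reject H0

Let group 1 = supplier X, group 2 = supplier Y. H0: μ_1 = μ_2; H1: μ_1 ≠ μ_2 (Welch's two-sample t-test, two-sided).
t = (x̄_1 − x̄_2)/√(s_1²/n_1 + s_2²/n_2) = (381 − 442)/√(22.9²/7 + 48.6²/6) = -2.818
Welch–Satterthwaite df ≈ 6.88
Two-sided p-value ≈ 0.026
Since p ≈ 0.026 < α = 0.05, reject H0; the evidence is statistically significant.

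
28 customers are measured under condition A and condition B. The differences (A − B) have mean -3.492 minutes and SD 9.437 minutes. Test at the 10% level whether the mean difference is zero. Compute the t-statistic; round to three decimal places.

H0: μ_d = 0; H1: μ_d ≠ 0 (paired t-test on the differences, two-sided).
t = d̄/(s_d/√n) = -3.492/(9.437/√28) = -1.958
df = n − 1 = 27
Two-sided p-value ≈ 0.0606
Since p ≈ 0.0606 < α = 0.1, reject H0; the data support H1.

-1.958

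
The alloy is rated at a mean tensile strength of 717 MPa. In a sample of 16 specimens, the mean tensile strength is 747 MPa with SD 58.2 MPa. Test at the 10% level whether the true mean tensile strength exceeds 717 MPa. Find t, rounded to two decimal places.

H0: μ = 717; H1: μ > 717 (one-sample t-test, right-tailed).
t = (x̄ − μ₀)/(s/√n) = (747 − 717)/(58.2/√16) = 2.06
df = n − 1 = 15
p-value = P(T ≥ 2.06) ≈ 0.0285
Since p ≈ 0.0285 < α = 0.1, reject H0; the evidence is statistically significant.

2.06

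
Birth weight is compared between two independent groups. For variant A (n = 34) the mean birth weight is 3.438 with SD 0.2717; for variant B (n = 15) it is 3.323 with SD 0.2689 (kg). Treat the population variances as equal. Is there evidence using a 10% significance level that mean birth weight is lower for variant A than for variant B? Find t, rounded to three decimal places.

1.370

Let group 1 = variant A, group 2 = variant B. H0: μ_1 = μ_2; H1: μ_1 < μ_2 (two-sample pooled-variance t-test, left-tailed).
s_p² = [(34−1)·0.2717² + (15−1)·0.2689²]/(34+15−2) = 0.07337
t = (3.438 − 3.323)/√[0.07337·(1/34 + 1/15)] = 1.370
df = n₁ + n₂ − 2 = 47
p-value = P(T ≤ 1.370) ≈ 0.911
Since p ≈ 0.911 > α = 0.1, fail to reject H0; the data do not provide sufficient evidence against H0.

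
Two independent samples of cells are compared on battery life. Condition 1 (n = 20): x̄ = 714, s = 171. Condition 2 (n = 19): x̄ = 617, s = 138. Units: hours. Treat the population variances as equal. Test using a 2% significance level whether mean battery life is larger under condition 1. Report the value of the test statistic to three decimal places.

1.943

Let group 1 = condition 1, group 2 = condition 2. H0: μ_1 = μ_2; H1: μ_1 > μ_2 (two-sample pooled-variance t-test, right-tailed).
s_p² = [(20−1)·171² + (19−1)·138²]/(20+19−2) = 24280.3
t = (714 − 617)/√[24280.3·(1/20 + 1/19)] = 1.943
df = n₁ + n₂ − 2 = 37
p-value = P(T ≥ 1.943) ≈ 0.0298
Since p ≈ 0.0298 > α = 0.02, fail to reject H0; the evidence is not statistically significant.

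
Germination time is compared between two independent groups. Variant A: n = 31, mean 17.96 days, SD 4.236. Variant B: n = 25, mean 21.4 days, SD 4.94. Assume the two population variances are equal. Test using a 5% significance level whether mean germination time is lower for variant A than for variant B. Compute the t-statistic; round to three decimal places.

Let group 1 = variant A, group 2 = variant B. H0: μ_1 = μ_2; H1: μ_1 < μ_2 (two-sample pooled-variance t-test, left-tailed).
s_p² = [(31−1)·4.236² + (25−1)·4.94²]/(31+25−2) = 20.8148
t = (17.96 − 21.4)/√[20.8148·(1/31 + 1/25)] = -2.805
df = n₁ + n₂ − 2 = 54
p-value = P(T ≤ -2.805) ≈ 0.0035
Since p ≈ 0.0035 < α = 0.05, reject H0; the data support H1.

-2.805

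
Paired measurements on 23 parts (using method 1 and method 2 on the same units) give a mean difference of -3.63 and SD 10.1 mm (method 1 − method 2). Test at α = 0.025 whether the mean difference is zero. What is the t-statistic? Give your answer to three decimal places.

-1.724

H0: μ_d = 0; H1: μ_d ≠ 0 (paired t-test on the differences, two-sided).
t = d̄/(s_d/√n) = -3.63/(10.1/√23) = -1.724
df = n − 1 = 22
Two-sided p-value ≈ 0.0988
Since p ≈ 0.0988 > α = 0.025, fail to reject H0; the evidence is not statistically significant.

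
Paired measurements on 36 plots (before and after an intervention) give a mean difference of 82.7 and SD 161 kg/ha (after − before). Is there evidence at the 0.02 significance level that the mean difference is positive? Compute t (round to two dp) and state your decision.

H0: μ_d = 0; H1: μ_d > 0 (paired t-test on the differences, right-tailed).
t = d̄/(s_d/√n) = 82.7/(161/√36) = 3.08
df = n − 1 = 35
p-value = P(T ≥ 3.08) ≈ 0.0020
Since p ≈ 0.0020 < α = 0.02, reject H0; the data support H1.

t = 3.08; reject H0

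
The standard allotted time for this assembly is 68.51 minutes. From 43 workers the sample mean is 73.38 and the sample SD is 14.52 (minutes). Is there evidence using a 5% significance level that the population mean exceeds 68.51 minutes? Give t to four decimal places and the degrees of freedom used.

H0: μ = 68.51; H1: μ > 68.51 (one-sample t-test, right-tailed).
t = (x̄ − μ₀)/(s/√n) = (73.38 − 68.51)/(14.52/√43) = 2.1994
df = n − 1 = 42
p-value = P(T ≥ 2.1994) ≈ 0.0167
Since p ≈ 0.0167 < α = 0.05, reject H0; the data support H1.

t = 2.1994, df = 42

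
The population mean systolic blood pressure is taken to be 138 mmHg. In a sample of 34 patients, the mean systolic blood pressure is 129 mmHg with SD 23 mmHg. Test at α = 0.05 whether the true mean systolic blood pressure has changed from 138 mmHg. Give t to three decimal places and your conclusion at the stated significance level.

H0: μ = 138; H1: μ ≠ 138 (one-sample t-test, two-sided).
t = (x̄ − μ₀)/(s/√n) = (129 − 138)/(23/√34) = -2.282
df = n − 1 = 33
Two-sided p-value ≈ 0.029
Since p ≈ 0.029 < α = 0.05, reject H0; the data support H1.

t = -2.282; reject H0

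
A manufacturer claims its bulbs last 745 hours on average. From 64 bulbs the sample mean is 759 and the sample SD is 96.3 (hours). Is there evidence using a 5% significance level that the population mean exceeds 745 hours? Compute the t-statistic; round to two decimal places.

1.16

H0: μ = 745; H1: μ > 745 (one-sample t-test, right-tailed).
t = (x̄ − μ₀)/(s/√n) = (759 − 745)/(96.3/√64) = 1.16
df = n − 1 = 63
p-value = P(T ≥ 1.16) ≈ 0.125
Since p ≈ 0.125 > α = 0.05, fail to reject H0; the data do not provide sufficient evidence against H0.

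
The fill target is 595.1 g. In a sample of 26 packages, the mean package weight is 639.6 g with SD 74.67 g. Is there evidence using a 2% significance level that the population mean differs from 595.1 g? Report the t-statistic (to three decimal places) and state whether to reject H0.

t = 3.039; reject H0

H0: μ = 595.1; H1: μ ≠ 595.1 (one-sample t-test, two-sided).
t = (x̄ − μ₀)/(s/√n) = (639.6 − 595.1)/(74.67/√26) = 3.039
df = n − 1 = 25
Two-sided p-value ≈ 0.005
Since p ≈ 0.005 < α = 0.02, reject H0; the evidence is statistically significant.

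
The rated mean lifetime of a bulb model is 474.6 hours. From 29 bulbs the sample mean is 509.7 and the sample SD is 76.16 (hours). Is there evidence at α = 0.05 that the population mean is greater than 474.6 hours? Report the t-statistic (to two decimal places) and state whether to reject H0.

H0: μ = 474.6; H1: μ > 474.6 (one-sample t-test, right-tailed).
t = (x̄ − μ₀)/(s/√n) = (509.7 − 474.6)/(76.16/√29) = 2.48
df = n − 1 = 28
p-value = P(T ≥ 2.48) ≈ 0.010
Since p ≈ 0.010 < α = 0.05, reject H0; the data support H1.

t = 2.48; reject H0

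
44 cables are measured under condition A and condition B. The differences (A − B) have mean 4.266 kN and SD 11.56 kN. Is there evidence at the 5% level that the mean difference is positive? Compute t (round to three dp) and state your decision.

t = 2.448; reject H0

H0: μ_d = 0; H1: μ_d > 0 (paired t-test on the differences, right-tailed).
t = d̄/(s_d/√n) = 4.266/(11.56/√44) = 2.448
df = n − 1 = 43
p-value = P(T ≥ 2.448) ≈ 0.0093
Since p ≈ 0.0093 < α = 0.05, reject H0; the data support H1.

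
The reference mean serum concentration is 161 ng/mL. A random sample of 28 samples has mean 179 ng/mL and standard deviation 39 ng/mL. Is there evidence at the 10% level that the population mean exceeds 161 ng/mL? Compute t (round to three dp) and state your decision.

t = 2.442; reject H0

H0: μ = 161; H1: μ > 161 (one-sample t-test, right-tailed).
t = (x̄ − μ₀)/(s/√n) = (179 − 161)/(39/√28) = 2.442
df = n − 1 = 27
p-value = P(T ≥ 2.442) ≈ 0.011
Since p ≈ 0.011 < α = 0.1, reject H0; the evidence is statistically significant.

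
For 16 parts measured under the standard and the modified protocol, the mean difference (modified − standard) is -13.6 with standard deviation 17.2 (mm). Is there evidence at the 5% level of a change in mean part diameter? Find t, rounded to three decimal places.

-3.163

H0: μ_d = 0; H1: μ_d ≠ 0 (paired t-test on the differences, two-sided).
t = d̄/(s_d/√n) = -13.6/(17.2/√16) = -3.163
df = n − 1 = 15
Two-sided p-value ≈ 0.006
Since p ≈ 0.006 < α = 0.05, reject H0; the data support H1.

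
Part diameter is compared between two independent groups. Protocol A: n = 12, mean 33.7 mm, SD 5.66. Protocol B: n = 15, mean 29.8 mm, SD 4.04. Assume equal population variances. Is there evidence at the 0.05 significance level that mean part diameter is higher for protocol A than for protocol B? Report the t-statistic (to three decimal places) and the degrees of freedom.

t = 2.089, df = 25

Let group 1 = protocol A, group 2 = protocol B. H0: μ_1 = μ_2; H1: μ_1 > μ_2 (two-sample pooled-variance t-test, right-tailed).
s_p² = [(12−1)·5.66² + (15−1)·4.04²]/(12+15−2) = 23.2358
t = (33.7 − 29.8)/√[23.2358·(1/12 + 1/15)] = 2.089
df = n₁ + n₂ − 2 = 25
p-value = P(T ≥ 2.089) ≈ 0.024
Since p ≈ 0.024 < α = 0.05, reject H0; the evidence is statistically significant.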